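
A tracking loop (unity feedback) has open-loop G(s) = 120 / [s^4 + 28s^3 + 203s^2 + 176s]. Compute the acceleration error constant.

0

Factoring s from the denominator leaves a polynomial with constant term 176, so the system is type 1.
K_a = lim_{s→0} s^2·G(s) = 0 (the extra factor of s kills the finite limit).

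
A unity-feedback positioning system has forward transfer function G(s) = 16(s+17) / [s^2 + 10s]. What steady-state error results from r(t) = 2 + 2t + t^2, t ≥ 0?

infinity

Lowest-order denominator term is 10s, so the open loop has 1 pole at the origin → type 1 system. Taking each input component in turn:
  • 2: tracked with zero error.
  • 2t: e_ss = 2/K_v with K_v=27.2 → 5/68.
  • t^2: a type-1 system cannot track it, e_ss → ∞.
The unbounded component dominates.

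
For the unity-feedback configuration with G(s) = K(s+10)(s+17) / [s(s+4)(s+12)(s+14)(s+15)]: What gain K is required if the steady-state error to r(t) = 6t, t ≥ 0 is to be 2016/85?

System type = 1 (one pole at s=0).
K_v = lim_{s→0} s·G(s) = K·10·17 / (4·12·14·15) = (17/1008)·K.
e_ss = 6/K_v = 2016/85 ⇒ K_v = 85/336 ⇒ K = (85/336)/(17/1008) = 15.

15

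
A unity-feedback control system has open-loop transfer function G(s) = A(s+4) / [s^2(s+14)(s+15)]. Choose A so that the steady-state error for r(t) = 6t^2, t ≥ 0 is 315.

The open loop has two poles at the origin → type 2 system.
K_a = lim_{s→0} s^2·G(s) = A·4 / (14·15) = (2/105)·A.
e_ss = 12/K_a = 315 ⇒ K_a = 4/105 ⇒ A = (4/105)/(2/105) = 2.

2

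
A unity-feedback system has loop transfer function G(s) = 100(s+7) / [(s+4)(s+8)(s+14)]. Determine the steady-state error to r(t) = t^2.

infinity

G(s) has no factors of s in the denominator, so the system is type 0.
For a type-0 system K_a = 0, so e_ss to a parabolic input is unbounded.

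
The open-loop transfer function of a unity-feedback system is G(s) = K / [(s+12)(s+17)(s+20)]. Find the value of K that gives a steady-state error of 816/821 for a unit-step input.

No free integrators in G(s): this is a type 0 system.
K_p = lim_{s→0} G(s) = K / (12·17·20) = (1/4080)·K.
e_ss = 1/(1 + K_p) = 816/821 ⇒ 1 + (1/4080)·K = 821/816 ⇒ K = 25.

25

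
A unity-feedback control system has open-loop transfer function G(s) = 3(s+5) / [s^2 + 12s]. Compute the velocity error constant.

1.25

Factoring s from the denominator leaves a polynomial with constant term 12, so the system is type 1.
K_v = lim_{s→0} s·G(s) = 3·5 / 12 = 1.25.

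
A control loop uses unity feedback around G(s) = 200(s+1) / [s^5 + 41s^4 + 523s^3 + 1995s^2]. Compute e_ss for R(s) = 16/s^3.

Factoring s^2 from the denominator leaves a polynomial with constant term 1995, so the system is type 2.
K_a = lim_{s→0} s^2·G(s) = 200·1 / 1995 = 40/399.
r(t) = 8t^2 gives R(s) = 16/s^3.
e_ss = 16/K_a = 16/(40/399) = 159.6.

159.6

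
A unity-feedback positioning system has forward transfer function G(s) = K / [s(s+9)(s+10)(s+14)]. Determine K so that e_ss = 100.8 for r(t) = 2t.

25

One free integrator in G(s): this is a type 1 system.
K_v = lim_{s→0} s·G(s) = K / (9·10·14) = (1/1260)·K.
e_ss = 2/K_v = 100.8 ⇒ K_v = 5/252 ⇒ K = (5/252)/(1/1260) = 25.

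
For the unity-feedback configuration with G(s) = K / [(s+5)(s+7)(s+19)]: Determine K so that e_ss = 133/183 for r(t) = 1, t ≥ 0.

System type = 0 (no poles at s=0).
K_p = lim_{s→0} G(s) = K / (5·7·19) = (1/665)·K.
e_ss = 1/(1 + K_p) = 133/183 ⇒ 1 + (1/665)·K = 183/133 ⇒ K = 250.

250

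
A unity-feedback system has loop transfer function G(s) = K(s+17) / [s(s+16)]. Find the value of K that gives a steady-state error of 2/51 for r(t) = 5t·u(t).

120

G(s) has one factor of s in the denominator, so the system is type 1.
K_v = lim_{s→0} s·G(s) = K·17 / (16) = 1.0625·K.
e_ss = 5/K_v = 2/51 ⇒ K_v = 127.5 ⇒ K = 127.5/1.0625 = 120.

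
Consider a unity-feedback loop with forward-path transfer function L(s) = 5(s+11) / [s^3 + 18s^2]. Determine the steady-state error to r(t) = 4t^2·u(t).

144/55

Factoring s^2 from the denominator leaves a polynomial with constant term 18, so the system is type 2.
K_a = lim_{s→0} s^2·L(s) = 5·11 / 18 = 55/18.
r(t) = 4t^2 gives R(s) = 8/s^3.
e_ss = 8/K_a = 8/(55/18) = 144/55.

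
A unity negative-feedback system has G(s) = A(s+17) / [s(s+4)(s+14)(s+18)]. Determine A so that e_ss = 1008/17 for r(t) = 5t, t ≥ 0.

5

The open loop has one pole at the origin → type 1 system.
K_v = lim_{s→0} s·G(s) = A·17 / (4·14·18) = (17/1008)·A.
e_ss = 5/K_v = 1008/17 ⇒ K_v = 85/1008 ⇒ A = (85/1008)/(17/1008) = 5.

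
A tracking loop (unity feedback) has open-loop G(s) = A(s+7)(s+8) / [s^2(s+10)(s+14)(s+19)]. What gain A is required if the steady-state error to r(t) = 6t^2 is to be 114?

5

System type = 2 (two poles at s=0).
K_a = lim_{s→0} s^2·G(s) = A·7·8 / (10·14·19) = (2/95)·A.
e_ss = 12/K_a = 114 ⇒ K_a = 2/19 ⇒ A = (2/19)/(2/95) = 5.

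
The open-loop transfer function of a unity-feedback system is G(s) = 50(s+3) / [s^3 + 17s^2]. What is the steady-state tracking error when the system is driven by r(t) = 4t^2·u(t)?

Factoring s^2 from the denominator leaves a polynomial with constant term 17, so the system is type 2.
K_a = lim_{s→0} s^2·G(s) = 50·3 / 17 = 150/17.
r(t) = 4t^2 gives R(s) = 8/s^3.
e_ss = 8/K_a = 8/(150/17) = 68/75.

68/75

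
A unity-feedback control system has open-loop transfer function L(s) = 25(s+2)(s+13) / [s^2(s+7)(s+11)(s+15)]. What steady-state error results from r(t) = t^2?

231/65

The open loop has two poles at the origin → type 2 system.
K_a = lim_{s→0} s^2·L(s) = 25·2·13 / (7·11·15) = 130/231.
r(t) = t^2 gives R(s) = 2/s^3.
e_ss = 2/K_a = 2/(130/231) = 231/65.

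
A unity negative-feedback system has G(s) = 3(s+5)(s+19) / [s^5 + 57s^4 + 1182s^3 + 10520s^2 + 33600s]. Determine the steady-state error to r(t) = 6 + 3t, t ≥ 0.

The denominator has no term below 33600s — 1 pole at s=0, type 1. Taking each input component in turn:
  • 6: tracked with zero error.
  • 3t: e_ss = 3/K_v with K_v=19/2240 → 6720/19.
Total e_ss = 6720/19.

6720/19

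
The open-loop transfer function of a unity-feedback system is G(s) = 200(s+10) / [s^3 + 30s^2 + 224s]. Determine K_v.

125/14

The denominator has no term below 224s — 1 pole at s=0, type 1.
K_v = lim_{s→0} s·G(s) = 200·10 / 224 = 125/14.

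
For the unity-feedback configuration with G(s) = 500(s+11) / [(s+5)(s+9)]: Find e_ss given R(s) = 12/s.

108/1109

G(s) has no factors of s in the denominator, so the system is type 0.
K_p = lim_{s→0} G(s) = 500·11 / (5·9) = 1100/9.
e_ss = 12/(1 + K_p) = 12/(1109/9) = 108/1109.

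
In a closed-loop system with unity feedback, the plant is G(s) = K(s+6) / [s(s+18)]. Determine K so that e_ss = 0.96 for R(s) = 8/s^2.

25

One free integrator in G(s): this is a type 1 system.
K_v = lim_{s→0} s·G(s) = K·6 / (18) = (1/3)·K.
e_ss = 8/K_v = 0.96 ⇒ K_v = 25/3 ⇒ K = (25/3)/(1/3) = 25.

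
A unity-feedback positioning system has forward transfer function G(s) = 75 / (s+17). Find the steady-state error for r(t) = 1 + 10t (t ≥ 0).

System type = 0 (no poles at s=0). Taking each input component in turn:
  • 1: e_ss = 1/(1+K_p) with K_p=75/17 → 17/92.
  • 10t: a type-0 system cannot track it, e_ss → ∞.
The unbounded component dominates.

infinity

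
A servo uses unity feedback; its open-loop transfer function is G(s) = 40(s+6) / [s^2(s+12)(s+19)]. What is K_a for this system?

20/19

G(s) has two factors of s in the denominator, so the system is type 2.
K_a = lim_{s→0} s^2·G(s) = 40·6 / (12·19) = 20/19.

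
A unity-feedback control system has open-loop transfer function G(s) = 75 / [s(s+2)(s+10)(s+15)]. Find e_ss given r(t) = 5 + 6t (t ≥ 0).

The open loop has one pole at the origin → type 1 system. Taking each input component in turn:
  • 5: tracked with zero error.
  • 6t: e_ss = 6/K_v with K_v=0.25 → 24.
Total e_ss = 24.

24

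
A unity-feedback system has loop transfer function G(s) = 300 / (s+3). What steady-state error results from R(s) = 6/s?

G(s) has no factors of s in the denominator, so the system is type 0.
K_p = lim_{s→0} G(s) = 300 / (3) = 100.
e_ss = 6/(1 + K_p) = 6/101.

6/101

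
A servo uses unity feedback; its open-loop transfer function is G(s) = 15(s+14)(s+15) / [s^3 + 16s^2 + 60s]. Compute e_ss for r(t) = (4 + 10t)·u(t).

4/21

Lowest-order denominator term is 60s, so the open loop has 1 pole at the origin → type 1 system. By superposition:
  • 4: tracked with zero error.
  • 10t: e_ss = 10/K_v with K_v=52.5 → 4/21.
Total e_ss = 4/21.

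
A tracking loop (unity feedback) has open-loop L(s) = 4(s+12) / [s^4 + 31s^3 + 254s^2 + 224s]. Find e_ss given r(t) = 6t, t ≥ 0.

The denominator has no term below 224s — 1 pole at s=0, type 1.
K_v = lim_{s→0} s·L(s) = 4·12 / 224 = 3/14.
e_ss = 6/K_v = 6/(3/14) = 28.

28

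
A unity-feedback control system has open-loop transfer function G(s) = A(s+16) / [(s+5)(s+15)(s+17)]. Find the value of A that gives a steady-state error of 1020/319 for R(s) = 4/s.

20

The open loop has no poles at the origin → type 0 system.
K_p = lim_{s→0} G(s) = A·16 / (5·15·17) = (16/1275)·A.
e_ss = 4/(1 + K_p) = 1020/319 ⇒ 1 + (16/1275)·A = 319/255 ⇒ A = 20.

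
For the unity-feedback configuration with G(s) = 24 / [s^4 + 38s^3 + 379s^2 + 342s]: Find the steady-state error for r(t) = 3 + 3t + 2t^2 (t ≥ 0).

Lowest-order denominator term is 342s, so the open loop has 1 pole at the origin → type 1 system. Taking each input component in turn:
  • 3: tracked with zero error.
  • 3t: e_ss = 3/K_v with K_v=4/57 → 42.75.
  • 2t^2: a type-1 system cannot track it, e_ss → ∞.
The unbounded component dominates.

infinity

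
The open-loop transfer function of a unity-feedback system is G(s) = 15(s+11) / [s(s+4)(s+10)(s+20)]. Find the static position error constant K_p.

infinity

K_p = lim_{s→0} G(s); with 1 pole at the origin the limit diverges, so K_p = ∞.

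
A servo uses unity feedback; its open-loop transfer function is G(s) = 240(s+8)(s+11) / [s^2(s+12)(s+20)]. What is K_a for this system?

G(s) has two factors of s in the denominator, so the system is type 2.
K_a = lim_{s→0} s^2·G(s) = 240·8·11 / (12·20) = 88.

88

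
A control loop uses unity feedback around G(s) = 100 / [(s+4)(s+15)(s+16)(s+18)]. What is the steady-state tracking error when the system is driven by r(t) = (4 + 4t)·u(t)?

infinity

System type = 0 (no poles at s=0). Treating each term separately:
  • 4: e_ss = 4/(1+K_p) with K_p=5/864 → 3456/869.
  • 4t: a type-0 system cannot track it, e_ss → ∞.
The unbounded component dominates.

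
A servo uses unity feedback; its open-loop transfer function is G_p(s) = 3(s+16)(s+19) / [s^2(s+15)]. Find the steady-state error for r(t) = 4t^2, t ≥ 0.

Two free integrators in G_p(s): this is a type 2 system.
K_a = lim_{s→0} s^2·G_p(s) = 3·16·19 / (15) = 60.8.
r(t) = 4t^2 gives R(s) = 8/s^3.
e_ss = 8/K_a = 8/60.8 = 5/38.

5/38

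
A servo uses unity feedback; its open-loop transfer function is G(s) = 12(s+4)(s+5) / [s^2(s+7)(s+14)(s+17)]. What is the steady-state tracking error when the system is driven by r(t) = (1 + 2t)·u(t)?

0

The open loop has two poles at the origin → type 2 system. By superposition:
  • 1: tracked with zero error.
  • 2t: tracked with zero error.
Total e_ss = 0.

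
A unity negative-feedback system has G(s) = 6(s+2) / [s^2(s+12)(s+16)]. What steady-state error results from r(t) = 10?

0

G(s) has two factors of s in the denominator, so the system is type 2.
A type-2 system has K_p = ∞, so it tracks a step input with zero steady-state error.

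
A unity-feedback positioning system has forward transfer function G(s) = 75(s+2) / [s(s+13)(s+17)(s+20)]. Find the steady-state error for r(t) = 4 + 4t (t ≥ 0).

One free integrator in G(s): this is a type 1 system. Treating each term separately:
  • 4: tracked with zero error.
  • 4t: e_ss = 4/K_v with K_v=15/442 → 1768/15.
Total e_ss = 1768/15.

1768/15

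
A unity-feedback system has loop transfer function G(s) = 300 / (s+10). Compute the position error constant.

The open loop has no poles at the origin → type 0 system.
K_p = lim_{s→0} G(s) = 300 / (10) = 30.

30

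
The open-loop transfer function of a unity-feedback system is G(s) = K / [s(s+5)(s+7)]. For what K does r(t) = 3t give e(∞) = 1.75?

G(s) has one factor of s in the denominator, so the system is type 1.
K_v = lim_{s→0} s·G(s) = K / (5·7) = (1/35)·K.
e_ss = 3/K_v = 1.75 ⇒ K_v = 12/7 ⇒ K = (12/7)/(1/35) = 60.

60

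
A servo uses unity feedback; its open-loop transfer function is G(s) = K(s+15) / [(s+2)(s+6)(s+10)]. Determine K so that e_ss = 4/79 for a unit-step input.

The open loop has no poles at the origin → type 0 system.
K_p = lim_{s→0} G(s) = K·15 / (2·6·10) = 0.125·K.
e_ss = 1/(1 + K_p) = 4/79 ⇒ 1 + 0.125·K = 19.75 ⇒ K = 150.

150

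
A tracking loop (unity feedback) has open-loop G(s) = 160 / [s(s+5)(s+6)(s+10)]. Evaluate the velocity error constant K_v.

8/15

G(s) has one factor of s in the denominator, so the system is type 1.
K_v = lim_{s→0} s·G(s) = 160 / (5·6·10) = 8/15.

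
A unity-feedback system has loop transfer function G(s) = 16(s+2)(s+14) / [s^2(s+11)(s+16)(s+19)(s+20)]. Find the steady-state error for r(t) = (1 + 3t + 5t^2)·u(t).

G(s) has two factors of s in the denominator, so the system is type 2. Treating each term separately:
  • 1: tracked with zero error.
  • 3t: tracked with zero error.
  • 5t^2: e_ss = 10/K_a with K_a=7/1045 → 10450/7.
Total e_ss = 10450/7.

10450/7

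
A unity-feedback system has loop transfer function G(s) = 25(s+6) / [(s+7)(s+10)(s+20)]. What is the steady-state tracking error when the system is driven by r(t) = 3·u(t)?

System type = 0 (no poles at s=0).
K_p = lim_{s→0} G(s) = 25·6 / (7·10·20) = 3/28.
e_ss = 3/(1 + K_p) = 3/(31/28) = 84/31.

84/31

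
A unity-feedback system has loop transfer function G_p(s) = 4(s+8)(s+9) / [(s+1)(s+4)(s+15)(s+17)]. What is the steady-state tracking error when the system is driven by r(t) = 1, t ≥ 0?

System type = 0 (no poles at s=0).
K_p = lim_{s→0} G_p(s) = 4·8·9 / (1·4·15·17) = 24/85.
e_ss = 1/(1 + K_p) = 1/(109/85) = 85/109.

85/109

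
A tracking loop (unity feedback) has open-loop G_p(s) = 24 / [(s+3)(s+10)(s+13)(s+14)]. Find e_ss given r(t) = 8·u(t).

3640/457

G_p(s) has no factors of s in the denominator, so the system is type 0.
K_p = lim_{s→0} G_p(s) = 24 / (3·10·13·14) = 2/455.
e_ss = 8/(1 + K_p) = 8/(457/455) = 3640/457.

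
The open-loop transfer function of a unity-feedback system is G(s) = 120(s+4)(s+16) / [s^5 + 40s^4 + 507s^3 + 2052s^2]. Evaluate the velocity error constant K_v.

K_v = lim_{s→0} s·G(s); with 2 poles at the origin the limit diverges, so K_v = ∞.

infinity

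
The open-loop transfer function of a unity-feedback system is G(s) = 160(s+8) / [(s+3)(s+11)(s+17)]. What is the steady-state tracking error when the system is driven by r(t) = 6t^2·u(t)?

infinity

System type = 0 (no poles at s=0).
K_a = lim_{s→0} s^2·G(s) = 0; the steady-state error to this parabolic input grows without bound.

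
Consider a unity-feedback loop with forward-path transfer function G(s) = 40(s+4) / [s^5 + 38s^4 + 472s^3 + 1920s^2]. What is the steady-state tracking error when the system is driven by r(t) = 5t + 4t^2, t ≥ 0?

The denominator has no term below 1920s^2 — 2 poles at s=0, type 2. By superposition:
  • 5t: tracked with zero error.
  • 4t^2: e_ss = 8/K_a with K_a=1/12 → 96.
Total e_ss = 96.

96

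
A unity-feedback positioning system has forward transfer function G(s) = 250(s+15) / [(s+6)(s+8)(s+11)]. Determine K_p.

System type = 0 (no poles at s=0).
K_p = lim_{s→0} G(s) = 250·15 / (6·8·11) = 625/88.

625/88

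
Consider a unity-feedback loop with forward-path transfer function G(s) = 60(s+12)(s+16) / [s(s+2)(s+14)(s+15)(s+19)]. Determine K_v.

One free integrator in G(s): this is a type 1 system.
K_v = lim_{s→0} s·G(s) = 60·12·16 / (2·14·15·19) = 192/133.

192/133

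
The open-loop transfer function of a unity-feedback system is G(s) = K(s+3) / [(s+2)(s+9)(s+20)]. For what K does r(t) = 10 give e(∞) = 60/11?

System type = 0 (no poles at s=0).
K_p = lim_{s→0} G(s) = K·3 / (2·9·20) = (1/120)·K.
e_ss = 10/(1 + K_p) = 60/11 ⇒ 1 + (1/120)·K = 11/6 ⇒ K = 100.

100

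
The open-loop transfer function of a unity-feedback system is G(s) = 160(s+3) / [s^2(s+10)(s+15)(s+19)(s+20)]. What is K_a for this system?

Two free integrators in G(s): this is a type 2 system.
K_a = lim_{s→0} s^2·G(s) = 160·3 / (10·15·19·20) = 4/475.

4/475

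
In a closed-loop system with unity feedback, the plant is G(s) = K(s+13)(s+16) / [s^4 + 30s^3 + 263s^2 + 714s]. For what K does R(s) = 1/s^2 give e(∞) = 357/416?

Lowest-order denominator term is 714s, so the open loop has 1 pole at the origin → type 1 system.
K_v = lim_{s→0} s·G(s) = K·13·16 / 714 = (104/357)·K.
e_ss = 1/K_v = 357/416 ⇒ K_v = 416/357 ⇒ K = (416/357)/(104/357) = 4.

4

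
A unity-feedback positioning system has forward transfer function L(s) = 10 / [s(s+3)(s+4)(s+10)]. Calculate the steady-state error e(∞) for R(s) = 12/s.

The open loop has one pole at the origin → type 1 system.
A type-1 system has K_p = ∞, so it tracks a step input with zero steady-state error.

0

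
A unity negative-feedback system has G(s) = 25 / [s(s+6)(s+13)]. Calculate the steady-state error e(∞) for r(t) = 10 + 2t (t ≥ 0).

System type = 1 (one pole at s=0). By superposition:
  • 10: tracked with zero error.
  • 2t: e_ss = 2/K_v with K_v=25/78 → 6.24.
Total e_ss = 6.24.

6.24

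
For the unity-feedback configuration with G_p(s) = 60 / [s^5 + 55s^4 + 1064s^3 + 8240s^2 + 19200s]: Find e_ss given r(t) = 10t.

The denominator has no term below 19200s — 1 pole at s=0, type 1.
K_v = lim_{s→0} s·G_p(s) = 60 / 19200 = 1/320.
e_ss = 10/K_v = 10/(1/320) = 3200.

3200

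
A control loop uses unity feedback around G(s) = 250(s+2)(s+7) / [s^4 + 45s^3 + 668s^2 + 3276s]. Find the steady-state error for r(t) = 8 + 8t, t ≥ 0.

Lowest-order denominator term is 3276s, so the open loop has 1 pole at the origin → type 1 system. By superposition:
  • 8: tracked with zero error.
  • 8t: e_ss = 8/K_v with K_v=125/117 → 7.488.
Total e_ss = 7.488.

7.488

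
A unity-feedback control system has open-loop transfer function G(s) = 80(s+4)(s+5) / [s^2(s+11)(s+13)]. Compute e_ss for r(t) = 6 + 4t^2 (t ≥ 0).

0.715

System type = 2 (two poles at s=0). Taking each input component in turn:
  • 6: tracked with zero error.
  • 4t^2: e_ss = 8/K_a with K_a=1600/143 → 0.715.
Total e_ss = 0.715.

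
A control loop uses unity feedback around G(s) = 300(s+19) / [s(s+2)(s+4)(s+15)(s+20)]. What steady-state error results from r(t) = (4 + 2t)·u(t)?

System type = 1 (one pole at s=0). Taking each input component in turn:
  • 4: tracked with zero error.
  • 2t: e_ss = 2/K_v with K_v=2.375 → 16/19.
Total e_ss = 16/19.

16/19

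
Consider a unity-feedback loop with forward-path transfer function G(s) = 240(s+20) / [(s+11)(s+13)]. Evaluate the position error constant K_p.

The open loop has no poles at the origin → type 0 system.
K_p = lim_{s→0} G(s) = 240·20 / (11·13) = 4800/143.

4800/143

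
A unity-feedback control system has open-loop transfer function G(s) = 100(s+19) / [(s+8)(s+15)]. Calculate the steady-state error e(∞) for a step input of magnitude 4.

System type = 0 (no poles at s=0).
K_p = lim_{s→0} G(s) = 100·19 / (8·15) = 95/6.
e_ss = 4/(1 + K_p) = 4/(101/6) = 24/101.

24/101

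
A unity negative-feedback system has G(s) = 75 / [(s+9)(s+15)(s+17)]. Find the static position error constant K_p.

The open loop has no poles at the origin → type 0 system.
K_p = lim_{s→0} G(s) = 75 / (9·15·17) = 5/153.

5/153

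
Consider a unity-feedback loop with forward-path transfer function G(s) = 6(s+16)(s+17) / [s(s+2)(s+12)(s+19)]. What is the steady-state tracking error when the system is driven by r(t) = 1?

0

The open loop has one pole at the origin → type 1 system.
A type-1 system has K_p = ∞, so it tracks a step input with zero steady-state error.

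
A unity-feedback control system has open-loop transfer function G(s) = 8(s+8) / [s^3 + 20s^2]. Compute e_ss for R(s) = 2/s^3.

0.625

Lowest-order denominator term is 20s^2, so the open loop has 2 poles at the origin → type 2 system.
K_a = lim_{s→0} s^2·G(s) = 8·8 / 20 = 3.2.
r(t) = t^2 gives R(s) = 2/s^3.
e_ss = 2/K_a = 2/3.2 = 0.625.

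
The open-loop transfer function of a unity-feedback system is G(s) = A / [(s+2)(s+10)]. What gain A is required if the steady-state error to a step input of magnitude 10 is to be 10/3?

The open loop has no poles at the origin → type 0 system.
K_p = lim_{s→0} G(s) = A / (2·10) = 0.05·A.
e_ss = 10/(1 + K_p) = 10/3 ⇒ 1 + 0.05·A = 3 ⇒ A = 40.

40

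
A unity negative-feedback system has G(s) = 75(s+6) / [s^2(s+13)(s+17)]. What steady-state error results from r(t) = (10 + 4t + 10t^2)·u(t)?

Two free integrators in G(s): this is a type 2 system. Taking each input component in turn:
  • 10: tracked with zero error.
  • 4t: tracked with zero error.
  • 10t^2: e_ss = 20/K_a with K_a=450/221 → 442/45.
Total e_ss = 442/45.

442/45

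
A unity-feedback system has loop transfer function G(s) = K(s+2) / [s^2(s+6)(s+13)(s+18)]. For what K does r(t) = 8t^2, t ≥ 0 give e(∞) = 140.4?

System type = 2 (two poles at s=0).
K_a = lim_{s→0} s^2·G(s) = K·2 / (6·13·18) = (1/702)·K.
e_ss = 16/K_a = 140.4 ⇒ K_a = 40/351 ⇒ K = (40/351)/(1/702) = 80.

80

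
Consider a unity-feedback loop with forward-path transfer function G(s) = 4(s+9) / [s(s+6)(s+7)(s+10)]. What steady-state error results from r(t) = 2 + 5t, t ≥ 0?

175/3

System type = 1 (one pole at s=0). By superposition:
  • 2: tracked with zero error.
  • 5t: e_ss = 5/K_v with K_v=3/35 → 175/3.
Total e_ss = 175/3.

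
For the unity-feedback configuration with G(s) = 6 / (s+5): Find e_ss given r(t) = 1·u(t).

The open loop has no poles at the origin → type 0 system.
K_p = lim_{s→0} G(s) = 6 / (5) = 1.2.
e_ss = 1/(1 + K_p) = 1/2.2 = 5/11.

5/11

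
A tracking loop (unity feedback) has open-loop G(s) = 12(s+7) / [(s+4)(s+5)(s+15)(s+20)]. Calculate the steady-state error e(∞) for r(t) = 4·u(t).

The open loop has no poles at the origin → type 0 system.
K_p = lim_{s→0} G(s) = 12·7 / (4·5·15·20) = 0.014.
e_ss = 4/(1 + K_p) = 4/1.014 = 2000/507.

2000/507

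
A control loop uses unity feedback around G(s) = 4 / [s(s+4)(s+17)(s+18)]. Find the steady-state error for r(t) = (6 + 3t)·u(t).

918

The open loop has one pole at the origin → type 1 system. Treating each term separately:
  • 6: tracked with zero error.
  • 3t: e_ss = 3/K_v with K_v=1/306 → 918.
Total e_ss = 918.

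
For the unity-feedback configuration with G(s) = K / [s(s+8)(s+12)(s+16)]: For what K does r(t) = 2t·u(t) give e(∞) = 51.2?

System type = 1 (one pole at s=0).
K_v = lim_{s→0} s·G(s) = K / (8·12·16) = (1/1536)·K.
e_ss = 2/K_v = 51.2 ⇒ K_v = 5/128 ⇒ K = (5/128)/(1/1536) = 60.

60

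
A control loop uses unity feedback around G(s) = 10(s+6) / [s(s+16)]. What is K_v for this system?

System type = 1 (one pole at s=0).
K_v = lim_{s→0} s·G(s) = 10·6 / (16) = 3.75.

3.75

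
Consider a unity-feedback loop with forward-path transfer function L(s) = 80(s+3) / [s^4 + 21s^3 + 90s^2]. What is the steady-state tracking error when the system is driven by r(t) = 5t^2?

Factoring s^2 from the denominator leaves a polynomial with constant term 90, so the system is type 2.
K_a = lim_{s→0} s^2·L(s) = 80·3 / 90 = 8/3.
r(t) = 5t^2 gives R(s) = 10/s^3.
e_ss = 10/K_a = 10/(8/3) = 3.75.

3.75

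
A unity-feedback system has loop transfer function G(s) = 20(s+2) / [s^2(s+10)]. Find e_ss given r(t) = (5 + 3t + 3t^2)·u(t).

1.5

System type = 2 (two poles at s=0). By superposition:
  • 5: tracked with zero error.
  • 3t: tracked with zero error.
  • 3t^2: e_ss = 6/K_a with K_a=4 → 1.5.
Total e_ss = 1.5.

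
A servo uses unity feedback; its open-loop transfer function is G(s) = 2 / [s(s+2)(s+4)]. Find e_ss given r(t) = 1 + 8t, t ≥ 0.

G(s) has one factor of s in the denominator, so the system is type 1. Taking each input component in turn:
  • 1: tracked with zero error.
  • 8t: e_ss = 8/K_v with K_v=0.25 → 32.
Total e_ss = 32.

32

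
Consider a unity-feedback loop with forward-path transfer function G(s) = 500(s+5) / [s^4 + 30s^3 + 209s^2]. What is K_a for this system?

Factoring s^2 from the denominator leaves a polynomial with constant term 209, so the system is type 2.
K_a = lim_{s→0} s^2·G(s) = 500·5 / 209 = 2500/209.

2500/209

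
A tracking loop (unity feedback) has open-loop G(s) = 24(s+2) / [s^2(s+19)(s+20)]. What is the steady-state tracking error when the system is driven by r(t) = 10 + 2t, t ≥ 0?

Two free integrators in G(s): this is a type 2 system. Treating each term separately:
  • 10: tracked with zero error.
  • 2t: tracked with zero error.
Total e_ss = 0.

0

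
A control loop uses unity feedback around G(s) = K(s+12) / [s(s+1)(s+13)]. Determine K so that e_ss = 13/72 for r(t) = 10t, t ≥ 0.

System type = 1 (one pole at s=0).
K_v = lim_{s→0} s·G(s) = K·12 / (1·13) = (12/13)·K.
e_ss = 10/K_v = 13/72 ⇒ K_v = 720/13 ⇒ K = (720/13)/(12/13) = 60.

60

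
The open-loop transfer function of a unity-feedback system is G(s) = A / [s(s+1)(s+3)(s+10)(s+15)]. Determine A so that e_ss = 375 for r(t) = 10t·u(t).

12

G(s) has one factor of s in the denominator, so the system is type 1.
K_v = lim_{s→0} s·G(s) = A / (1·3·10·15) = (1/450)·A.
e_ss = 10/K_v = 375 ⇒ K_v = 2/75 ⇒ A = (2/75)/(1/450) = 12.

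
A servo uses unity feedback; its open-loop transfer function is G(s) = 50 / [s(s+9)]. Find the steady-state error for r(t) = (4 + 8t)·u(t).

1.44

The open loop has one pole at the origin → type 1 system. Taking each input component in turn:
  • 4: tracked with zero error.
  • 8t: e_ss = 8/K_v with K_v=50/9 → 1.44.
Total e_ss = 1.44.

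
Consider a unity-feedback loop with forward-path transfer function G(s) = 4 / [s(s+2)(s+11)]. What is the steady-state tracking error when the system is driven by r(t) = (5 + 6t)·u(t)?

System type = 1 (one pole at s=0). Taking each input component in turn:
  • 5: tracked with zero error.
  • 6t: e_ss = 6/K_v with K_v=2/11 → 33.
Total e_ss = 33.

33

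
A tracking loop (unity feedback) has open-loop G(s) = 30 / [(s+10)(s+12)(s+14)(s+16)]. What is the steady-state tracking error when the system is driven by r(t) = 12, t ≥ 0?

3584/299

No free integrators in G(s): this is a type 0 system.
K_p = lim_{s→0} G(s) = 30 / (10·12·14·16) = 1/896.
e_ss = 12/(1 + K_p) = 12/(897/896) = 3584/299.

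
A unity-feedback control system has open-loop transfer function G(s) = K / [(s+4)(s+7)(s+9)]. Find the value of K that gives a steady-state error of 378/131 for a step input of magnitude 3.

10

The open loop has no poles at the origin → type 0 system.
K_p = lim_{s→0} G(s) = K / (4·7·9) = (1/252)·K.
e_ss = 3/(1 + K_p) = 378/131 ⇒ 1 + (1/252)·K = 131/126 ⇒ K = 10.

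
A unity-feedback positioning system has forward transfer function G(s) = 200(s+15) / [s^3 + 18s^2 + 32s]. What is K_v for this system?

Lowest-order denominator term is 32s, so the open loop has 1 pole at the origin → type 1 system.
K_v = lim_{s→0} s·G(s) = 200·15 / 32 = 93.75.

93.75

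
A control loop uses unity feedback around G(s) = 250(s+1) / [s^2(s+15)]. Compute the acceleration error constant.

50/3

Two free integrators in G(s): this is a type 2 system.
K_a = lim_{s→0} s^2·G(s) = 250·1 / (15) = 50/3.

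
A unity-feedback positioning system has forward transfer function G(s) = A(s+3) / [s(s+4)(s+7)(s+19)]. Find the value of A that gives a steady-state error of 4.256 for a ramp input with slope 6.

250

One free integrator in G(s): this is a type 1 system.
K_v = lim_{s→0} s·G(s) = A·3 / (4·7·19) = (3/532)·A.
e_ss = 6/K_v = 4.256 ⇒ K_v = 375/266 ⇒ A = (375/266)/(3/532) = 250.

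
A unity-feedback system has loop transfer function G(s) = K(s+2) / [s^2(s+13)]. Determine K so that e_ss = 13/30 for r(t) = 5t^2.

System type = 2 (two poles at s=0).
K_a = lim_{s→0} s^2·G(s) = K·2 / (13) = (2/13)·K.
e_ss = 10/K_a = 13/30 ⇒ K_a = 300/13 ⇒ K = (300/13)/(2/13) = 150.

150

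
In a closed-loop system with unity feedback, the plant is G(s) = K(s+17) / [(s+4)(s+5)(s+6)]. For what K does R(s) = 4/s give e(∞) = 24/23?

20

System type = 0 (no poles at s=0).
K_p = lim_{s→0} G(s) = K·17 / (4·5·6) = (17/120)·K.
e_ss = 4/(1 + K_p) = 24/23 ⇒ 1 + (17/120)·K = 23/6 ⇒ K = 20.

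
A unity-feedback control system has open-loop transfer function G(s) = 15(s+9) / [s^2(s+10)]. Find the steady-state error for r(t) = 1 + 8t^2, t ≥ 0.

The open loop has two poles at the origin → type 2 system. Taking each input component in turn:
  • 1: tracked with zero error.
  • 8t^2: e_ss = 16/K_a with K_a=13.5 → 32/27.
Total e_ss = 32/27.

32/27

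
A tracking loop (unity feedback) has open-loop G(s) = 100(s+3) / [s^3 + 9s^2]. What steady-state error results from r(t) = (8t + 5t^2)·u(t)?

0.3

The denominator has no term below 9s^2 — 2 poles at s=0, type 2. By superposition:
  • 8t: tracked with zero error.
  • 5t^2: e_ss = 10/K_a with K_a=100/3 → 0.3.
Total e_ss = 0.3.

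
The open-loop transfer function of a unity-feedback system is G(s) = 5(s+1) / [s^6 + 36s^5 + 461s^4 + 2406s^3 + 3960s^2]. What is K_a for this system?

1/792

The denominator has no term below 3960s^2 — 2 poles at s=0, type 2.
K_a = lim_{s→0} s^2·G(s) = 5·1 / 3960 = 1/792.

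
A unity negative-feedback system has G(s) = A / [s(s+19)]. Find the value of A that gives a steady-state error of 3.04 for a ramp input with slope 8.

The open loop has one pole at the origin → type 1 system.
K_v = lim_{s→0} s·G(s) = A / (19) = (1/19)·A.
e_ss = 8/K_v = 3.04 ⇒ K_v = 50/19 ⇒ A = (50/19)/(1/19) = 50.

50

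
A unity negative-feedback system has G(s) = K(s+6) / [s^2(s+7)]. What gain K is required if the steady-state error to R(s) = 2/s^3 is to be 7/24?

The open loop has two poles at the origin → type 2 system.
K_a = lim_{s→0} s^2·G(s) = K·6 / (7) = (6/7)·K.
e_ss = 2/K_a = 7/24 ⇒ K_a = 48/7 ⇒ K = (48/7)/(6/7) = 8.

8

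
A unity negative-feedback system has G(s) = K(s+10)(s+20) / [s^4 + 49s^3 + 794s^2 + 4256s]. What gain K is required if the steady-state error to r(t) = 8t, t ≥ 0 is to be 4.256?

The denominator has no term below 4256s — 1 pole at s=0, type 1.
K_v = lim_{s→0} s·G(s) = K·10·20 / 4256 = (25/532)·K.
e_ss = 8/K_v = 4.256 ⇒ K_v = 250/133 ⇒ K = (250/133)/(25/532) = 40.

40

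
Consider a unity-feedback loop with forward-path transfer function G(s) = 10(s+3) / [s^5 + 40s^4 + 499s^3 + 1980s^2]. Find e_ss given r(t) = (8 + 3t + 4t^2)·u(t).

Factoring s^2 from the denominator leaves a polynomial with constant term 1980, so the system is type 2. Taking each input component in turn:
  • 8: tracked with zero error.
  • 3t: tracked with zero error.
  • 4t^2: e_ss = 8/K_a with K_a=1/66 → 528.
Total e_ss = 528.

528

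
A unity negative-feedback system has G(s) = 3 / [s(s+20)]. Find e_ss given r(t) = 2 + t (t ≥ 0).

G(s) has one factor of s in the denominator, so the system is type 1. By superposition:
  • 2: tracked with zero error.
  • t: e_ss = 1/K_v with K_v=0.15 → 20/3.
Total e_ss = 20/3.

20/3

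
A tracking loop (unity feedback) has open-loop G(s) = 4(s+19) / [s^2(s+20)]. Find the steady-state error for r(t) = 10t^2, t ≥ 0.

G(s) has two factors of s in the denominator, so the system is type 2.
K_a = lim_{s→0} s^2·G(s) = 4·19 / (20) = 3.8.
r(t) = 10t^2 gives R(s) = 20/s^3.
e_ss = 20/K_a = 20/3.8 = 100/19.

100/19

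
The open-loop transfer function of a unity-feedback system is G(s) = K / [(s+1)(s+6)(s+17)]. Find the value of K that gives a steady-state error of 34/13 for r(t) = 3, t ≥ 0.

15

No free integrators in G(s): this is a type 0 system.
K_p = lim_{s→0} G(s) = K / (1·6·17) = (1/102)·K.
e_ss = 3/(1 + K_p) = 34/13 ⇒ 1 + (1/102)·K = 39/34 ⇒ K = 15.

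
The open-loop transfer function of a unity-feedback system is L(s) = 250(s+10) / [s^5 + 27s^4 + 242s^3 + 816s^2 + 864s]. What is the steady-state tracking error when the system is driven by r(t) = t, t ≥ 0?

0.3456

Lowest-order denominator term is 864s, so the open loop has 1 pole at the origin → type 1 system.
K_v = lim_{s→0} s·L(s) = 250·10 / 864 = 625/216.
e_ss = 1/K_v = 1/(625/216) = 0.3456.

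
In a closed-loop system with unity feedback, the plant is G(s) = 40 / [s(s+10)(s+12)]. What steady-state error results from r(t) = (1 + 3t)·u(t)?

The open loop has one pole at the origin → type 1 system. By superposition:
  • 1: tracked with zero error.
  • 3t: e_ss = 3/K_v with K_v=1/3 → 9.
Total e_ss = 9.

9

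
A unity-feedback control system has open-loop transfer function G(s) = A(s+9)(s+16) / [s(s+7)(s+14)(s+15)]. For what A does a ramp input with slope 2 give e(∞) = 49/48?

G(s) has one factor of s in the denominator, so the system is type 1.
K_v = lim_{s→0} s·G(s) = A·9·16 / (7·14·15) = (24/245)·A.
e_ss = 2/K_v = 49/48 ⇒ K_v = 96/49 ⇒ A = (96/49)/(24/245) = 20.

20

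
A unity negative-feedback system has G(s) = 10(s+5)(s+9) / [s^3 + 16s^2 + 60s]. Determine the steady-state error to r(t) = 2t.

4/15

Factoring s from the denominator leaves a polynomial with constant term 60, so the system is type 1.
K_v = lim_{s→0} s·G(s) = 10·5·9 / 60 = 7.5.
e_ss = 2/K_v = 2/7.5 = 4/15.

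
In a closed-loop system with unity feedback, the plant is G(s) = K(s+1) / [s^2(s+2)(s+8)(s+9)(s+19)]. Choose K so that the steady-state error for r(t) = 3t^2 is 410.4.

G(s) has two factors of s in the denominator, so the system is type 2.
K_a = lim_{s→0} s^2·G(s) = K·1 / (2·8·9·19) = (1/2736)·K.
e_ss = 6/K_a = 410.4 ⇒ K_a = 5/342 ⇒ K = (5/342)/(1/2736) = 40.

40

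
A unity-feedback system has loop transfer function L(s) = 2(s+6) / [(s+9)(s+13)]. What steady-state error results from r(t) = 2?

The open loop has no poles at the origin → type 0 system.
K_p = lim_{s→0} L(s) = 2·6 / (9·13) = 4/39.
e_ss = 2/(1 + K_p) = 2/(43/39) = 78/43.

78/43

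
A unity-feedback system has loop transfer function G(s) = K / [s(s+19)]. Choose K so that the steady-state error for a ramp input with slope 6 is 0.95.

The open loop has one pole at the origin → type 1 system.
K_v = lim_{s→0} s·G(s) = K / (19) = (1/19)·K.
e_ss = 6/K_v = 0.95 ⇒ K_v = 120/19 ⇒ K = (120/19)/(1/19) = 120.

120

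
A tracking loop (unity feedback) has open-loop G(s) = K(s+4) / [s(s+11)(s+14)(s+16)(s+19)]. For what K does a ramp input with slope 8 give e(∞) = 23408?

One free integrator in G(s): this is a type 1 system.
K_v = lim_{s→0} s·G(s) = K·4 / (11·14·16·19) = (1/11704)·K.
e_ss = 8/K_v = 23408 ⇒ K_v = 1/2926 ⇒ K = (1/2926)/(1/11704) = 4.

4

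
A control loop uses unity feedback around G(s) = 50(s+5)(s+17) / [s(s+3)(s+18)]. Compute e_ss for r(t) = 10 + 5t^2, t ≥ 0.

One free integrator in G(s): this is a type 1 system. Treating each term separately:
  • 10: tracked with zero error.
  • 5t^2: a type-1 system cannot track it, e_ss → ∞.
The unbounded component dominates.

infinity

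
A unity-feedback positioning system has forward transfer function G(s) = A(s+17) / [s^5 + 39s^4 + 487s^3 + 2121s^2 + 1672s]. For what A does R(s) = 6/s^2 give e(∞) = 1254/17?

8

Lowest-order denominator term is 1672s, so the open loop has 1 pole at the origin → type 1 system.
K_v = lim_{s→0} s·G(s) = A·17 / 1672 = (17/1672)·A.
e_ss = 6/K_v = 1254/17 ⇒ K_v = 17/209 ⇒ A = (17/209)/(17/1672) = 8.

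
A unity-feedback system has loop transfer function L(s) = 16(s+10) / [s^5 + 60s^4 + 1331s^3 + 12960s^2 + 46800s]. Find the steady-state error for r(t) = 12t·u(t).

The denominator has no term below 46800s — 1 pole at s=0, type 1.
K_v = lim_{s→0} s·L(s) = 16·10 / 46800 = 2/585.
e_ss = 12/K_v = 12/(2/585) = 3510.

3510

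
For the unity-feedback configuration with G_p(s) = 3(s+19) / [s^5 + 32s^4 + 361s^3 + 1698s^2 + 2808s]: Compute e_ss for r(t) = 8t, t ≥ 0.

Lowest-order denominator term is 2808s, so the open loop has 1 pole at the origin → type 1 system.
K_v = lim_{s→0} s·G_p(s) = 3·19 / 2808 = 19/936.
e_ss = 8/K_v = 8/(19/936) = 7488/19.

7488/19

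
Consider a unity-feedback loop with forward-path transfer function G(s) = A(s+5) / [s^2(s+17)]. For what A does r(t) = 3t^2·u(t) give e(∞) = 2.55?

G(s) has two factors of s in the denominator, so the system is type 2.
K_a = lim_{s→0} s^2·G(s) = A·5 / (17) = (5/17)·A.
e_ss = 6/K_a = 2.55 ⇒ K_a = 40/17 ⇒ A = (40/17)/(5/17) = 8.

8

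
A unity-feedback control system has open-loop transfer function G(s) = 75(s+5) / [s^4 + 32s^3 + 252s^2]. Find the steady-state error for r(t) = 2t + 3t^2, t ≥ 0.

4.032

Factoring s^2 from the denominator leaves a polynomial with constant term 252, so the system is type 2. Treating each term separately:
  • 2t: tracked with zero error.
  • 3t^2: e_ss = 6/K_a with K_a=125/84 → 4.032.
Total e_ss = 4.032.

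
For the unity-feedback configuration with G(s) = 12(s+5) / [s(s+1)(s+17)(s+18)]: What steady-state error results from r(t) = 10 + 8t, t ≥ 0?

40.8

G(s) has one factor of s in the denominator, so the system is type 1. By superposition:
  • 10: tracked with zero error.
  • 8t: e_ss = 8/K_v with K_v=10/51 → 40.8.
Total e_ss = 40.8.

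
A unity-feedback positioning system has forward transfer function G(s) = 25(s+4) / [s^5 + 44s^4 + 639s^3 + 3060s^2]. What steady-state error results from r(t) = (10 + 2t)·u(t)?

0

The denominator has no term below 3060s^2 — 2 poles at s=0, type 2. Treating each term separately:
  • 10: tracked with zero error.
  • 2t: tracked with zero error.
Total e_ss = 0.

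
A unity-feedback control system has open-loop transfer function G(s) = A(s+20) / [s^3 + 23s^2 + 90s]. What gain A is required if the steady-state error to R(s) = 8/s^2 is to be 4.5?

8

The denominator has no term below 90s — 1 pole at s=0, type 1.
K_v = lim_{s→0} s·G(s) = A·20 / 90 = (2/9)·A.
e_ss = 8/K_v = 4.5 ⇒ K_v = 16/9 ⇒ A = (16/9)/(2/9) = 8.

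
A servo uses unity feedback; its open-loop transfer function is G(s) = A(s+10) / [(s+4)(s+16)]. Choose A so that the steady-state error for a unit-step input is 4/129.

No free integrators in G(s): this is a type 0 system.
K_p = lim_{s→0} G(s) = A·10 / (4·16) = (5/32)·A.
e_ss = 1/(1 + K_p) = 4/129 ⇒ 1 + (5/32)·A = 32.25 ⇒ A = 200.

200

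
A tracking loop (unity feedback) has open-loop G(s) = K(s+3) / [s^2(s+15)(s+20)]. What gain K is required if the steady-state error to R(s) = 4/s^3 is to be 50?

8

The open loop has two poles at the origin → type 2 system.
K_a = lim_{s→0} s^2·G(s) = K·3 / (15·20) = 0.01·K.
e_ss = 4/K_a = 50 ⇒ K_a = 0.08 ⇒ K = 0.08/0.01 = 8.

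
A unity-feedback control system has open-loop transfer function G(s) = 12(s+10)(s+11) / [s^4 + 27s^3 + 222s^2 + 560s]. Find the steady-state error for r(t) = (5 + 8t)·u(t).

Factoring s from the denominator leaves a polynomial with constant term 560, so the system is type 1. Taking each input component in turn:
  • 5: tracked with zero error.
  • 8t: e_ss = 8/K_v with K_v=33/14 → 112/33.
Total e_ss = 112/33.

112/33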